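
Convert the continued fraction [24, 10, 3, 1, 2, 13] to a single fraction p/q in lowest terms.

Fold from the inside: start with 13/1.
  2 + 1/13 = 27/13
  1 + 13/27 = 40/27
  3 + 27/40 = 147/40
  10 + 40/147 = 1510/147
  24 + 147/1510 = 36387/1510

36387/1510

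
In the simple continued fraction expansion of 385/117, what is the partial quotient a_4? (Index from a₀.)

1

385 = 3·117 + 34   →  a_0 = 3
117 = 3·34 + 15   →  a_1 = 3
34 = 2·15 + 4   →  a_2 = 2
15 = 3·4 + 3   →  a_3 = 3
4 = 1·3 + 1   →  a_4 = 1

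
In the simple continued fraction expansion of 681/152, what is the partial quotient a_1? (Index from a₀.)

2

681 = 4·152 + 73   →  a_0 = 4
152 = 2·73 + 6   →  a_1 = 2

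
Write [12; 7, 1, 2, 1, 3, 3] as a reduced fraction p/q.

Fold from the inside: start with 3/1.
  3 + 1/3 = 10/3
  1 + 3/10 = 13/10
  2 + 10/13 = 36/13
  1 + 13/36 = 49/36
  7 + 36/49 = 379/49
  12 + 49/379 = 4597/379

4597/379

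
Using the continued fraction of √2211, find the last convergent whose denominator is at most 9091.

207787/4419

√2211 = [47; 47, 94, …] (period length 2).
Convergents:
  p_0/q_0 = 47/1
  p_1/q_1 = 2210/47
  p_2/q_2 = 207787/4419
  p_3/q_3 = 9768199/207740
q_2 = 4419 ≤ 9091 < 207740 = q_3, so the answer is 207787/4419.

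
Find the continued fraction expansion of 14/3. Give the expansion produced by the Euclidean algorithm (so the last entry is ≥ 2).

[4; 1, 2]

14 = 4*3 + 2
3 = 1*2 + 1
2 = 2*1 + 0  (stop)
So 14/3 = [4; 1, 2].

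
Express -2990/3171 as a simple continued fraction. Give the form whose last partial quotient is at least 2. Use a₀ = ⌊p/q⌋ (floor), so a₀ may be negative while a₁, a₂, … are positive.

-2990 = -1*3171 + 181
3171 = 17*181 + 94
181 = 1*94 + 87
94 = 1*87 + 7
87 = 12*7 + 3
7 = 2*3 + 1
3 = 3*1 + 0  (stop)
So -2990/3171 = [-1; 17, 1, 1, 12, 2, 3].

[-1; 17, 1, 1, 12, 2, 3]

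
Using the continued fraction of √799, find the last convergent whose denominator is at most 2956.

71995/2547

√799 = [28; 3, 1, 3, 56, …] (period length 4).
Convergents:
  p_0/q_0 = 28/1
  p_1/q_1 = 85/3
  p_2/q_2 = 113/4
  p_3/q_3 = 424/15
  p_4/q_4 = 23857/844
  p_5/q_5 = 71995/2547
  p_6/q_6 = 95852/3391
q_5 = 2547 ≤ 2956 < 3391 = q_6, so the answer is 71995/2547.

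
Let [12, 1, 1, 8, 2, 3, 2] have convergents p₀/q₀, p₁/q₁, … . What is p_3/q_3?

213/17

Using pₖ = aₖpₖ₋₁ + pₖ₋₂, qₖ = aₖqₖ₋₁ + qₖ₋₂ (with p₋₁=1, p₋₂=0, q₋₁=0, q₋₂=1):
  k=0: a=12, p=12, q=1
  k=1: a=1, p=13, q=1
  k=2: a=1, p=25, q=2
  k=3: a=8, p=213, q=17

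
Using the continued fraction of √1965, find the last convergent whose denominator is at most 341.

14717/332

√1965 = [44; 3, 21, 1, 4, 1, 21, 3, 88, …] (period length 8).
Convergents:
  p_0/q_0 = 44/1
  p_1/q_1 = 133/3
  p_2/q_2 = 2837/64
  p_3/q_3 = 2970/67
  p_4/q_4 = 14717/332
  p_5/q_5 = 17687/399
q_4 = 332 ≤ 341 < 399 = q_5, so the answer is 14717/332.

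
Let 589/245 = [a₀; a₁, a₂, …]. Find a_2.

589 = 2·245 + 99   →  a_0 = 2
245 = 2·99 + 47   →  a_1 = 2
99 = 2·47 + 5   →  a_2 = 2

2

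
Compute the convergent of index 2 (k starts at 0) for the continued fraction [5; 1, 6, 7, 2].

Using pₖ = aₖpₖ₋₁ + pₖ₋₂, qₖ = aₖqₖ₋₁ + qₖ₋₂ (with p₋₁=1, p₋₂=0, q₋₁=0, q₋₂=1):
  k=0: a=5, p=5, q=1
  k=1: a=1, p=6, q=1
  k=2: a=6, p=41, q=7

41/7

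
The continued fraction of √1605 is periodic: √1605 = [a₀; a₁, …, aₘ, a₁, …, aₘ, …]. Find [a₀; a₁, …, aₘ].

a₀ = ⌊√1605⌋ = 40.
With m₀=0, d₀=1 and mₖ₊₁ = dₖaₖ − mₖ, dₖ₊₁ = (n − mₖ₊₁²)/dₖ, aₖ₊₁ = ⌊(a₀+mₖ₊₁)/dₖ₊₁⌋:
  k=1: m=40, d=5, a=16
  k=2: m=40, d=1, a=80
d=1 and a=2a₀=80 at k=2, so the next step gives (m, d) = (40, 5) again — its k=1 value — and the period has length 2.

[40; 16, 80]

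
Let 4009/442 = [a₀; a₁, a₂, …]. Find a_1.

14

4009 = 9·442 + 31   →  a_0 = 9
442 = 14·31 + 8   →  a_1 = 14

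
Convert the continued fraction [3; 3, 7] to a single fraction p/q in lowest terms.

73/22

Using pₖ = aₖpₖ₋₁ + pₖ₋₂ and qₖ = aₖqₖ₋₁ + qₖ₋₂:
  k=0: a=3, p=3, q=1
  k=1: a=3, p=10, q=3
  k=2: a=7, p=73, q=22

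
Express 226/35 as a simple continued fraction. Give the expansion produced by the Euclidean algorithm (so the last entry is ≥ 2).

226 = 6·35 + 16
35 = 2·16 + 3
16 = 5·3 + 1
3 = 3·1 + 0  (stop)
So 226/35 = [6; 2, 5, 3].

[6; 2, 5, 3]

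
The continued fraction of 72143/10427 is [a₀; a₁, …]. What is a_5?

72143 = 6·10427 + 9581   →  a_0 = 6
10427 = 1·9581 + 846   →  a_1 = 1
9581 = 11·846 + 275   →  a_2 = 11
846 = 3·275 + 21   →  a_3 = 3
275 = 13·21 + 2   →  a_4 = 13
21 = 10·2 + 1   →  a_5 = 10

10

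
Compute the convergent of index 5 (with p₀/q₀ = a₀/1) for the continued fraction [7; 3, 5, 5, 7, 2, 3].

9339/1277

Using pₖ = aₖpₖ₋₁ + pₖ₋₂, qₖ = aₖqₖ₋₁ + qₖ₋₂ (with p₋₁=1, p₋₂=0, q₋₁=0, q₋₂=1):
  k=0: a=7, p=7, q=1
  k=1: a=3, p=22, q=3
  k=2: a=5, p=117, q=16
  k=3: a=5, p=607, q=83
  k=4: a=7, p=4366, q=597
  k=5: a=2, p=9339, q=1277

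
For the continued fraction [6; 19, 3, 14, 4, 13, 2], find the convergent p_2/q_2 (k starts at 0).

351/58

Using pₖ = aₖpₖ₋₁ + pₖ₋₂, qₖ = aₖqₖ₋₁ + qₖ₋₂ (with p₋₁=1, p₋₂=0, q₋₁=0, q₋₂=1):
  k=0: a=6, p=6, q=1
  k=1: a=19, p=115, q=19
  k=2: a=3, p=351, q=58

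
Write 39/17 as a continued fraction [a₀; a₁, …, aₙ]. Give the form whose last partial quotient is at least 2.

[2; 3, 2, 2]

39 = 2×17 + 5
17 = 3×5 + 2
5 = 2×2 + 1
2 = 2×1 + 0  (stop)
So 39/17 = [2; 3, 2, 2].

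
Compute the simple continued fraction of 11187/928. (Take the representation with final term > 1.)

11187 = 12*928 + 51
928 = 18*51 + 10
51 = 5*10 + 1
10 = 10*1 + 0  (stop)
So 11187/928 = [12; 18, 5, 10].

[12; 18, 5, 10]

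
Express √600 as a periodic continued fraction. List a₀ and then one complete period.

a₀ = ⌊√600⌋ = 24.
With m₀=0, d₀=1 and mₖ₊₁ = dₖaₖ − mₖ, dₖ₊₁ = (n − mₖ₊₁²)/dₖ, aₖ₊₁ = ⌊(a₀+mₖ₊₁)/dₖ₊₁⌋:
  k=1: m=24, d=24, a=2
  k=2: m=24, d=1, a=48
d=1 and a=2a₀=48 at k=2, so the next step gives (m, d) = (24, 24) again — its k=1 value — and the period has length 2.

[24; 2, 48]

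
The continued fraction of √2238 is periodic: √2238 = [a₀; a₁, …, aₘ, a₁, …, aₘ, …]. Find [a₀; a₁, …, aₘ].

[47; 3, 3, 1, 30, 1, 3, 3, 94]

a₀ = ⌊√2238⌋ = 47.
With m₀=0, d₀=1 and mₖ₊₁ = dₖaₖ − mₖ, dₖ₊₁ = (n − mₖ₊₁²)/dₖ, aₖ₊₁ = ⌊(a₀+mₖ₊₁)/dₖ₊₁⌋:
  k=1: m=47, d=29, a=3
  k=2: m=40, d=22, a=3
  k=3: m=26, d=71, a=1
  k=4: m=45, d=3, a=30
  k=5: m=45, d=71, a=1
  k=6: m=26, d=22, a=3
  k=7: m=40, d=29, a=3
  k=8: m=47, d=1, a=94
d=1 and a=2a₀=94 at k=8, so the next step gives (m, d) = (47, 29) again — its k=1 value — and the period has length 8.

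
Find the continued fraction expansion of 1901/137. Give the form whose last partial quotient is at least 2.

[13; 1, 7, 17]

1901 = 13×137 + 120
137 = 1×120 + 17
120 = 7×17 + 1
17 = 17×1 + 0  (stop)
So 1901/137 = [13; 1, 7, 17].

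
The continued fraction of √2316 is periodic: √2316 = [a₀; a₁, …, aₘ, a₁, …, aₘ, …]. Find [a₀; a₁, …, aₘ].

a₀ = ⌊√2316⌋ = 48.
With m₀=0, d₀=1 and mₖ₊₁ = dₖaₖ − mₖ, dₖ₊₁ = (n − mₖ₊₁²)/dₖ, aₖ₊₁ = ⌊(a₀+mₖ₊₁)/dₖ₊₁⌋:
  k=1: m=48, d=12, a=8
  k=2: m=48, d=1, a=96
d=1 and a=2a₀=96 at k=2, so the next step gives (m, d) = (48, 12) again — its k=1 value — and the period has length 2.

[48; 8, 96]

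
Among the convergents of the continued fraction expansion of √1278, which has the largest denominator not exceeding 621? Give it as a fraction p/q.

√1278 = [35; 1, 2, 1, 70, …] (period length 4).
Convergents:
  p_0/q_0 = 35/1
  p_1/q_1 = 36/1
  p_2/q_2 = 107/3
  p_3/q_3 = 143/4
  p_4/q_4 = 10117/283
  p_5/q_5 = 10260/287
  p_6/q_6 = 30637/857
q_5 = 287 ≤ 621 < 857 = q_6, so the answer is 10260/287.

10260/287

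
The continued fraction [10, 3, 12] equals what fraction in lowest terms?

382/37

Using pₖ = aₖpₖ₋₁ + pₖ₋₂ and qₖ = aₖqₖ₋₁ + qₖ₋₂:
  k=0: a=10, p=10, q=1
  k=1: a=3, p=31, q=3
  k=2: a=12, p=382, q=37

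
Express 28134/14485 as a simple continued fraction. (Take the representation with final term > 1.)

[1; 1, 16, 3, 16, 17]

28134 = 1×14485 + 13649
14485 = 1×13649 + 836
13649 = 16×836 + 273
836 = 3×273 + 17
273 = 16×17 + 1
17 = 17×1 + 0  (stop)
So 28134/14485 = [1; 1, 16, 3, 16, 17].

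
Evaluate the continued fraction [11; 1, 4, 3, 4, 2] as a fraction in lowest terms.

Using pₖ = aₖpₖ₋₁ + pₖ₋₂ and qₖ = aₖqₖ₋₁ + qₖ₋₂:
  k=0: a=11, p=11, q=1
  k=1: a=1, p=12, q=1
  k=2: a=4, p=59, q=5
  k=3: a=3, p=189, q=16
  k=4: a=4, p=815, q=69
  k=5: a=2, p=1819, q=154

1819/154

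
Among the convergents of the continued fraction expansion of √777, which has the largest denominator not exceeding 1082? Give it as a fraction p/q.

√777 = [27; 1, 6, 1, 54, …] (period length 4).
Convergents:
  p_0/q_0 = 27/1
  p_1/q_1 = 28/1
  p_2/q_2 = 195/7
  p_3/q_3 = 223/8
  p_4/q_4 = 12237/439
  p_5/q_5 = 12460/447
  p_6/q_6 = 86997/3121
q_5 = 447 ≤ 1082 < 3121 = q_6, so the answer is 12460/447.

12460/447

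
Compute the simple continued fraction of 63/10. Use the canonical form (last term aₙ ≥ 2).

63 = 6·10 + 3
10 = 3·3 + 1
3 = 3·1 + 0  (stop)
So 63/10 = [6; 3, 3].

[6; 3, 3]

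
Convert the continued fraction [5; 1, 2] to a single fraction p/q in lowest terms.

Using pₖ = aₖpₖ₋₁ + pₖ₋₂ and qₖ = aₖqₖ₋₁ + qₖ₋₂:
  k=0: a=5, p=5, q=1
  k=1: a=1, p=6, q=1
  k=2: a=2, p=17, q=3

17/3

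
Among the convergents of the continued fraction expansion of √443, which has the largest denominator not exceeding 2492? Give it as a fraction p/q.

18585/883

√443 = [21; 21, 42, …] (period length 2).
Convergents:
  p_0/q_0 = 21/1
  p_1/q_1 = 442/21
  p_2/q_2 = 18585/883
  p_3/q_3 = 390727/18564
q_2 = 883 ≤ 2492 < 18564 = q_3, so the answer is 18585/883.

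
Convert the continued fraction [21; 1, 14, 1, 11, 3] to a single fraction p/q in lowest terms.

12921/589

Using pₖ = aₖpₖ₋₁ + pₖ₋₂ and qₖ = aₖqₖ₋₁ + qₖ₋₂:
  k=0: a=21, p=21, q=1
  k=1: a=1, p=22, q=1
  k=2: a=14, p=329, q=15
  k=3: a=1, p=351, q=16
  k=4: a=11, p=4190, q=191
  k=5: a=3, p=12921, q=589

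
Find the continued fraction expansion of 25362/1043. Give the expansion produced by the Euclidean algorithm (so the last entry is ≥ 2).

25362 = 24*1043 + 330
1043 = 3*330 + 53
330 = 6*53 + 12
53 = 4*12 + 5
12 = 2*5 + 2
5 = 2*2 + 1
2 = 2*1 + 0  (stop)
So 25362/1043 = [24; 3, 6, 4, 2, 2, 2].

[24; 3, 6, 4, 2, 2, 2]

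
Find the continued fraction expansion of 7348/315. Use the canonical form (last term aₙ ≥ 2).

[23; 3, 17, 6]

7348 = 23*315 + 103
315 = 3*103 + 6
103 = 17*6 + 1
6 = 6*1 + 0  (stop)
So 7348/315 = [23; 3, 17, 6].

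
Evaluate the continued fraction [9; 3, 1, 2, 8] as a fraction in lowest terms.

Using pₖ = aₖpₖ₋₁ + pₖ₋₂ and qₖ = aₖqₖ₋₁ + qₖ₋₂:
  k=0: a=9, p=9, q=1
  k=1: a=3, p=28, q=3
  k=2: a=1, p=37, q=4
  k=3: a=2, p=102, q=11
  k=4: a=8, p=853, q=92

853/92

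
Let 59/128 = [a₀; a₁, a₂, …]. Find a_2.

5

59 = 0·128 + 59   →  a_0 = 0
128 = 2·59 + 10   →  a_1 = 2
59 = 5·10 + 9   →  a_2 = 5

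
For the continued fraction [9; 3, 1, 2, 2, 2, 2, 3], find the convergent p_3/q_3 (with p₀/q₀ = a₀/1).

Using pₖ = aₖpₖ₋₁ + pₖ₋₂, qₖ = aₖqₖ₋₁ + qₖ₋₂ (with p₋₁=1, p₋₂=0, q₋₁=0, q₋₂=1):
  k=0: a=9, p=9, q=1
  k=1: a=3, p=28, q=3
  k=2: a=1, p=37, q=4
  k=3: a=2, p=102, q=11

102/11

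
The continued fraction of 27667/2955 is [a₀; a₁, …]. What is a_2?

1

27667 = 9·2955 + 1072   →  a_0 = 9
2955 = 2·1072 + 811   →  a_1 = 2
1072 = 1·811 + 261   →  a_2 = 1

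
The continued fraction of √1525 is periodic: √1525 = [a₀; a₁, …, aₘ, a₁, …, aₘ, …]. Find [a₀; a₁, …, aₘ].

a₀ = ⌊√1525⌋ = 39.
With m₀=0, d₀=1 and mₖ₊₁ = dₖaₖ − mₖ, dₖ₊₁ = (n − mₖ₊₁²)/dₖ, aₖ₊₁ = ⌊(a₀+mₖ₊₁)/dₖ₊₁⌋:
  k=1: m=39, d=4, a=19
  k=2: m=37, d=39, a=1
  k=3: m=2, d=39, a=1
  k=4: m=37, d=4, a=19
  k=5: m=39, d=1, a=78
d=1 and a=2a₀=78 at k=5, so the next step gives (m, d) = (39, 4) again — its k=1 value — and the period has length 5.

[39; 19, 1, 1, 19, 78]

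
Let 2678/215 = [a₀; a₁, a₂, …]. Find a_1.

2678 = 12·215 + 98   →  a_0 = 12
215 = 2·98 + 19   →  a_1 = 2

2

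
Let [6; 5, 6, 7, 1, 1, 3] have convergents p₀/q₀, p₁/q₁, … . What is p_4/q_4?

Using pₖ = aₖpₖ₋₁ + pₖ₋₂, qₖ = aₖqₖ₋₁ + qₖ₋₂ (with p₋₁=1, p₋₂=0, q₋₁=0, q₋₂=1):
  k=0: a=6, p=6, q=1
  k=1: a=5, p=31, q=5
  k=2: a=6, p=192, q=31
  k=3: a=7, p=1375, q=222
  k=4: a=1, p=1567, q=253

1567/253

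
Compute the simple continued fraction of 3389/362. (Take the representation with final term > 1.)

[9; 2, 1, 3, 4, 2, 3]

3389 = 9×362 + 131
362 = 2×131 + 100
131 = 1×100 + 31
100 = 3×31 + 7
31 = 4×7 + 3
7 = 2×3 + 1
3 = 3×1 + 0  (stop)
So 3389/362 = [9; 2, 1, 3, 4, 2, 3].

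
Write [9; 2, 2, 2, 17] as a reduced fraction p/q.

Using pₖ = aₖpₖ₋₁ + pₖ₋₂ and qₖ = aₖqₖ₋₁ + qₖ₋₂:
  k=0: a=9, p=9, q=1
  k=1: a=2, p=19, q=2
  k=2: a=2, p=47, q=5
  k=3: a=2, p=113, q=12
  k=4: a=17, p=1968, q=209

1968/209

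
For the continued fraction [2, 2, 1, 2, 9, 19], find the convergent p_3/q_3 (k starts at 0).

Using pₖ = aₖpₖ₋₁ + pₖ₋₂, qₖ = aₖqₖ₋₁ + qₖ₋₂ (with p₋₁=1, p₋₂=0, q₋₁=0, q₋₂=1):
  k=0: a=2, p=2, q=1
  k=1: a=2, p=5, q=2
  k=2: a=1, p=7, q=3
  k=3: a=2, p=19, q=8

19/8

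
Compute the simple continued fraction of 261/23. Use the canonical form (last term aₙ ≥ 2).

[11; 2, 1, 7]

261 = 11*23 + 8
23 = 2*8 + 7
8 = 1*7 + 1
7 = 7*1 + 0  (stop)
So 261/23 = [11; 2, 1, 7].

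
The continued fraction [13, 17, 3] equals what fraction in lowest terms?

Fold from the inside: start with 3/1.
  17 + 1/3 = 52/3
  13 + 3/52 = 679/52

679/52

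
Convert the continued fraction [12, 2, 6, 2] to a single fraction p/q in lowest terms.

Using pₖ = aₖpₖ₋₁ + pₖ₋₂ and qₖ = aₖqₖ₋₁ + qₖ₋₂:
  k=0: a=12, p=12, q=1
  k=1: a=2, p=25, q=2
  k=2: a=6, p=162, q=13
  k=3: a=2, p=349, q=28

349/28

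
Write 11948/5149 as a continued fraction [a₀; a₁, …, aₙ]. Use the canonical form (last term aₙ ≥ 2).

[2; 3, 8, 3, 2, 3, 8]

11948 = 2·5149 + 1650
5149 = 3·1650 + 199
1650 = 8·199 + 58
199 = 3·58 + 25
58 = 2·25 + 8
25 = 3·8 + 1
8 = 8·1 + 0  (stop)
So 11948/5149 = [2; 3, 8, 3, 2, 3, 8].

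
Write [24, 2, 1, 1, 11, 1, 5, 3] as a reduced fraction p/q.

28837/1182

Fold from the inside: start with 3/1.
  5 + 1/3 = 16/3
  1 + 3/16 = 19/16
  11 + 16/19 = 225/19
  1 + 19/225 = 244/225
  1 + 225/244 = 469/244
  2 + 244/469 = 1182/469
  24 + 469/1182 = 28837/1182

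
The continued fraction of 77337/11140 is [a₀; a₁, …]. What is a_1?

77337 = 6·11140 + 10497   →  a_0 = 6
11140 = 1·10497 + 643   →  a_1 = 1

1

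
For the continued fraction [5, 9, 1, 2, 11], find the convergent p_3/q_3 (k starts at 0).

148/29

Using pₖ = aₖpₖ₋₁ + pₖ₋₂, qₖ = aₖqₖ₋₁ + qₖ₋₂ (with p₋₁=1, p₋₂=0, q₋₁=0, q₋₂=1):
  k=0: a=5, p=5, q=1
  k=1: a=9, p=46, q=9
  k=2: a=1, p=51, q=10
  k=3: a=2, p=148, q=29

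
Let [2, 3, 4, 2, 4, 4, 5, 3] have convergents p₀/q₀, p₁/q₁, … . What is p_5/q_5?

1259/545

Using pₖ = aₖpₖ₋₁ + pₖ₋₂, qₖ = aₖqₖ₋₁ + qₖ₋₂ (with p₋₁=1, p₋₂=0, q₋₁=0, q₋₂=1):
  k=0: a=2, p=2, q=1
  k=1: a=3, p=7, q=3
  k=2: a=4, p=30, q=13
  k=3: a=2, p=67, q=29
  k=4: a=4, p=298, q=129
  k=5: a=4, p=1259, q=545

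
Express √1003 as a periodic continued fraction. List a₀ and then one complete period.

a₀ = ⌊√1003⌋ = 31.
With m₀=0, d₀=1 and mₖ₊₁ = dₖaₖ − mₖ, dₖ₊₁ = (n − mₖ₊₁²)/dₖ, aₖ₊₁ = ⌊(a₀+mₖ₊₁)/dₖ₊₁⌋:
  k=1: m=31, d=42, a=1
  k=2: m=11, d=21, a=2
  k=3: m=31, d=2, a=31
  k=4: m=31, d=21, a=2
  k=5: m=11, d=42, a=1
  k=6: m=31, d=1, a=62
d=1 and a=2a₀=62 at k=6, so the next step gives (m, d) = (31, 42) again — its k=1 value — and the period has length 6.

[31; 1, 2, 31, 2, 1, 62]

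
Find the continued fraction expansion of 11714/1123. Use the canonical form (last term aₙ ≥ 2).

[10; 2, 3, 8, 6, 3]

11714 = 10*1123 + 484
1123 = 2*484 + 155
484 = 3*155 + 19
155 = 8*19 + 3
19 = 6*3 + 1
3 = 3*1 + 0  (stop)
So 11714/1123 = [10; 2, 3, 8, 6, 3].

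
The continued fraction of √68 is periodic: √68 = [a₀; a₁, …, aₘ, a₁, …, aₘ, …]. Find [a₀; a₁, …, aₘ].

a₀ = ⌊√68⌋ = 8.
With m₀=0, d₀=1 and mₖ₊₁ = dₖaₖ − mₖ, dₖ₊₁ = (n − mₖ₊₁²)/dₖ, aₖ₊₁ = ⌊(a₀+mₖ₊₁)/dₖ₊₁⌋:
  k=1: m=8, d=4, a=4
  k=2: m=8, d=1, a=16
d=1 and a=2a₀=16 at k=2, so the next step gives (m, d) = (8, 4) again — its k=1 value — and the period has length 2.

[8; 4, 16]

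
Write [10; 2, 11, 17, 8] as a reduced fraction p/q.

Fold from the inside: start with 8/1.
  17 + 1/8 = 137/8
  11 + 8/137 = 1515/137
  2 + 137/1515 = 3167/1515
  10 + 1515/3167 = 33185/3167

33185/3167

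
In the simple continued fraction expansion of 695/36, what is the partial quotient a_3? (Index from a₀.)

1

695 = 19·36 + 11   →  a_0 = 19
36 = 3·11 + 3   →  a_1 = 3
11 = 3·3 + 2   →  a_2 = 3
3 = 1·2 + 1   →  a_3 = 1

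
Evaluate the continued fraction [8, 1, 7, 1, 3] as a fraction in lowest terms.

311/35

Fold from the inside: start with 3/1.
  1 + 1/3 = 4/3
  7 + 3/4 = 31/4
  1 + 4/31 = 35/31
  8 + 31/35 = 311/35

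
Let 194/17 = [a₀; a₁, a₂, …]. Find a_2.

194 = 11·17 + 7   →  a_0 = 11
17 = 2·7 + 3   →  a_1 = 2
7 = 2·3 + 1   →  a_2 = 2

2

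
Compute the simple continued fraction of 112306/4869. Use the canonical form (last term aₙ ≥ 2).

112306 = 23×4869 + 319
4869 = 15×319 + 84
319 = 3×84 + 67
84 = 1×67 + 17
67 = 3×17 + 16
17 = 1×16 + 1
16 = 16×1 + 0  (stop)
So 112306/4869 = [23; 15, 3, 1, 3, 1, 16].

[23; 15, 3, 1, 3, 1, 16]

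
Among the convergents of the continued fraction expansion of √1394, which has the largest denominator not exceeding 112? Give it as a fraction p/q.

√1394 = [37; 2, 1, 36, 1, 2, 74, …] (period length 6).
Convergents:
  p_0/q_0 = 37/1
  p_1/q_1 = 75/2
  p_2/q_2 = 112/3
  p_3/q_3 = 4107/110
  p_4/q_4 = 4219/113
q_3 = 110 ≤ 112 < 113 = q_4, so the answer is 4107/110.

4107/110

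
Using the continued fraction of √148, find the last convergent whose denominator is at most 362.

√148 = [12; 6, 24, …] (period length 2).
Convergents:
  p_0/q_0 = 12/1
  p_1/q_1 = 73/6
  p_2/q_2 = 1764/145
  p_3/q_3 = 10657/876
q_2 = 145 ≤ 362 < 876 = q_3, so the answer is 1764/145.

1764/145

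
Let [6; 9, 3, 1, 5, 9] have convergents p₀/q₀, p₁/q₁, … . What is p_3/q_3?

Using pₖ = aₖpₖ₋₁ + pₖ₋₂, qₖ = aₖqₖ₋₁ + qₖ₋₂ (with p₋₁=1, p₋₂=0, q₋₁=0, q₋₂=1):
  k=0: a=6, p=6, q=1
  k=1: a=9, p=55, q=9
  k=2: a=3, p=171, q=28
  k=3: a=1, p=226, q=37

226/37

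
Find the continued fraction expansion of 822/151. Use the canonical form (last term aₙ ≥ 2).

822 = 5·151 + 67
151 = 2·67 + 17
67 = 3·17 + 16
17 = 1·16 + 1
16 = 16·1 + 0  (stop)
So 822/151 = [5; 2, 3, 1, 16].

[5; 2, 3, 1, 16]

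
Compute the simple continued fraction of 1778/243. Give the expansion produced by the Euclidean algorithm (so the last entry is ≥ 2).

[7; 3, 6, 2, 2, 2]

1778 = 7*243 + 77
243 = 3*77 + 12
77 = 6*12 + 5
12 = 2*5 + 2
5 = 2*2 + 1
2 = 2*1 + 0  (stop)
So 1778/243 = [7; 3, 6, 2, 2, 2].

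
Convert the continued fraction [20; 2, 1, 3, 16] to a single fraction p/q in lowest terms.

Fold from the inside: start with 16/1.
  3 + 1/16 = 49/16
  1 + 16/49 = 65/49
  2 + 49/65 = 179/65
  20 + 65/179 = 3645/179

3645/179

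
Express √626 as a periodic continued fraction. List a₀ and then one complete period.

[25; 50]

a₀ = ⌊√626⌋ = 25.
With m₀=0, d₀=1 and mₖ₊₁ = dₖaₖ − mₖ, dₖ₊₁ = (n − mₖ₊₁²)/dₖ, aₖ₊₁ = ⌊(a₀+mₖ₊₁)/dₖ₊₁⌋:
  k=1: m=25, d=1, a=50
d=1 and a=2a₀=50 at k=1, so the next step gives (m, d) = (25, 1) again — its k=1 value — and the period has length 1.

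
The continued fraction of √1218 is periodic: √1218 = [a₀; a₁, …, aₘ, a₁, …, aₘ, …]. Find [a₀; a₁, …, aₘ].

[34; 1, 8, 1, 68]

a₀ = ⌊√1218⌋ = 34.
With m₀=0, d₀=1 and mₖ₊₁ = dₖaₖ − mₖ, dₖ₊₁ = (n − mₖ₊₁²)/dₖ, aₖ₊₁ = ⌊(a₀+mₖ₊₁)/dₖ₊₁⌋:
  k=1: m=34, d=62, a=1
  k=2: m=28, d=7, a=8
  k=3: m=28, d=62, a=1
  k=4: m=34, d=1, a=68
d=1 and a=2a₀=68 at k=4, so the next step gives (m, d) = (34, 62) again — its k=1 value — and the period has length 4.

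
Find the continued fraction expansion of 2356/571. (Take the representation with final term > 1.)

[4; 7, 1, 13, 2, 2]

2356 = 4·571 + 72
571 = 7·72 + 67
72 = 1·67 + 5
67 = 13·5 + 2
5 = 2·2 + 1
2 = 2·1 + 0  (stop)
So 2356/571 = [4; 7, 1, 13, 2, 2].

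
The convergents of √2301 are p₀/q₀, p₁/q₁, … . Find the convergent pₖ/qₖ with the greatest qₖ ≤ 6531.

147312/3071

√2301 = [47; 1, 30, 1, 94, …] (period length 4).
Convergents:
  p_0/q_0 = 47/1
  p_1/q_1 = 48/1
  p_2/q_2 = 1487/31
  p_3/q_3 = 1535/32
  p_4/q_4 = 145777/3039
  p_5/q_5 = 147312/3071
  p_6/q_6 = 4565137/95169
q_5 = 3071 ≤ 6531 < 95169 = q_6, so the answer is 147312/3071.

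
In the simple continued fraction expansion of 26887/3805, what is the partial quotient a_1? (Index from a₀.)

26887 = 7·3805 + 252   →  a_0 = 7
3805 = 15·252 + 25   →  a_1 = 15

15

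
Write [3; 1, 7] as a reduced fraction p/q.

31/8

Fold from the inside: start with 7/1.
  1 + 1/7 = 8/7
  3 + 7/8 = 31/8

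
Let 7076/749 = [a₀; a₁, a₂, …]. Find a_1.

2

7076 = 9·749 + 335   →  a_0 = 9
749 = 2·335 + 79   →  a_1 = 2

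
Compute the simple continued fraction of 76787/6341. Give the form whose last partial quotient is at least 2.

[12; 9, 8, 12, 3, 2]

76787 = 12*6341 + 695
6341 = 9*695 + 86
695 = 8*86 + 7
86 = 12*7 + 2
7 = 3*2 + 1
2 = 2*1 + 0  (stop)
So 76787/6341 = [12; 9, 8, 12, 3, 2].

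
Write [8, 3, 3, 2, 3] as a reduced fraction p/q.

656/79

Fold from the inside: start with 3/1.
  2 + 1/3 = 7/3
  3 + 3/7 = 24/7
  3 + 7/24 = 79/24
  8 + 24/79 = 656/79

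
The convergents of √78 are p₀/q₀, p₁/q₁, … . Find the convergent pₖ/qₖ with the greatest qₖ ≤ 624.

√78 = [8; 1, 4, 1, 16, …] (period length 4).
Convergents:
  p_0/q_0 = 8/1
  p_1/q_1 = 9/1
  p_2/q_2 = 44/5
  p_3/q_3 = 53/6
  p_4/q_4 = 892/101
  p_5/q_5 = 945/107
  p_6/q_6 = 4672/529
  p_7/q_7 = 5617/636
q_6 = 529 ≤ 624 < 636 = q_7, so the answer is 4672/529.

4672/529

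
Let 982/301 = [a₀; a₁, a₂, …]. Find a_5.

982 = 3·301 + 79   →  a_0 = 3
301 = 3·79 + 64   →  a_1 = 3
79 = 1·64 + 15   →  a_2 = 1
64 = 4·15 + 4   →  a_3 = 4
15 = 3·4 + 3   →  a_4 = 3
4 = 1·3 + 1   →  a_5 = 1

1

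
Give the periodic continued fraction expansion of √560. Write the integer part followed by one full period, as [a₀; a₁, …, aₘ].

[23; 1, 1, 1, 46]

a₀ = ⌊√560⌋ = 23.
With m₀=0, d₀=1 and mₖ₊₁ = dₖaₖ − mₖ, dₖ₊₁ = (n − mₖ₊₁²)/dₖ, aₖ₊₁ = ⌊(a₀+mₖ₊₁)/dₖ₊₁⌋:
  k=1: m=23, d=31, a=1
  k=2: m=8, d=16, a=1
  k=3: m=8, d=31, a=1
  k=4: m=23, d=1, a=46
d=1 and a=2a₀=46 at k=4, so the next step gives (m, d) = (23, 31) again — its k=1 value — and the period has length 4.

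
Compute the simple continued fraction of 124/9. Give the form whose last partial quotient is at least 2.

124 = 13·9 + 7
9 = 1·7 + 2
7 = 3·2 + 1
2 = 2·1 + 0  (stop)
So 124/9 = [13; 1, 3, 2].

[13; 1, 3, 2]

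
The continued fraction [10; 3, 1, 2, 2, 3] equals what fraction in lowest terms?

Using pₖ = aₖpₖ₋₁ + pₖ₋₂ and qₖ = aₖqₖ₋₁ + qₖ₋₂:
  k=0: a=10, p=10, q=1
  k=1: a=3, p=31, q=3
  k=2: a=1, p=41, q=4
  k=3: a=2, p=113, q=11
  k=4: a=2, p=267, q=26
  k=5: a=3, p=914, q=89

914/89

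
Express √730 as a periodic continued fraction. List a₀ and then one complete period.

a₀ = ⌊√730⌋ = 27.

[27; 54]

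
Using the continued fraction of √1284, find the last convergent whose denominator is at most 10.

√1284 = [35; 1, 4, 1, 70, …] (period length 4).
Convergents:
  p_0/q_0 = 35/1
  p_1/q_1 = 36/1
  p_2/q_2 = 179/5
  p_3/q_3 = 215/6
  p_4/q_4 = 15229/425
q_3 = 6 ≤ 10 < 425 = q_4, so the answer is 215/6.

215/6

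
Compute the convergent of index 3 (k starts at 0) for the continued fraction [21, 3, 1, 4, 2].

Using pₖ = aₖpₖ₋₁ + pₖ₋₂, qₖ = aₖqₖ₋₁ + qₖ₋₂ (with p₋₁=1, p₋₂=0, q₋₁=0, q₋₂=1):
  k=0: a=21, p=21, q=1
  k=1: a=3, p=64, q=3
  k=2: a=1, p=85, q=4
  k=3: a=4, p=404, q=19

404/19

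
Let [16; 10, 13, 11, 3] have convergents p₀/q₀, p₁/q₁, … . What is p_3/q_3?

Using pₖ = aₖpₖ₋₁ + pₖ₋₂, qₖ = aₖqₖ₋₁ + qₖ₋₂ (with p₋₁=1, p₋₂=0, q₋₁=0, q₋₂=1):
  k=0: a=16, p=16, q=1
  k=1: a=10, p=161, q=10
  k=2: a=13, p=2109, q=131
  k=3: a=11, p=23360, q=1451

23360/1451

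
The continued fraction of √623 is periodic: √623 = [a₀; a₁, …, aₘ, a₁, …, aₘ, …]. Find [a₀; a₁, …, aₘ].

a₀ = ⌊√623⌋ = 24.

[24; 1, 23, 1, 48]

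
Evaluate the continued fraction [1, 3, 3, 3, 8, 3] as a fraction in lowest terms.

1114/855

Fold from the inside: start with 3/1.
  8 + 1/3 = 25/3
  3 + 3/25 = 78/25
  3 + 25/78 = 259/78
  3 + 78/259 = 855/259
  1 + 259/855 = 1114/855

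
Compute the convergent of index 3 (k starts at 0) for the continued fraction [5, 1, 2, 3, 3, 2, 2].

Using pₖ = aₖpₖ₋₁ + pₖ₋₂, qₖ = aₖqₖ₋₁ + qₖ₋₂ (with p₋₁=1, p₋₂=0, q₋₁=0, q₋₂=1):
  k=0: a=5, p=5, q=1
  k=1: a=1, p=6, q=1
  k=2: a=2, p=17, q=3
  k=3: a=3, p=57, q=10

57/10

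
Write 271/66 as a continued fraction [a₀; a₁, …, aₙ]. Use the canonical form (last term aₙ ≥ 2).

[4; 9, 2, 3]

271 = 4*66 + 7
66 = 9*7 + 3
7 = 2*3 + 1
3 = 3*1 + 0  (stop)
So 271/66 = [4; 9, 2, 3].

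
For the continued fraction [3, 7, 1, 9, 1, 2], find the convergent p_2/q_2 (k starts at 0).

Using pₖ = aₖpₖ₋₁ + pₖ₋₂, qₖ = aₖqₖ₋₁ + qₖ₋₂ (with p₋₁=1, p₋₂=0, q₋₁=0, q₋₂=1):
  k=0: a=3, p=3, q=1
  k=1: a=7, p=22, q=7
  k=2: a=1, p=25, q=8

25/8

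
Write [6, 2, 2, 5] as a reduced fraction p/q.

Using pₖ = aₖpₖ₋₁ + pₖ₋₂ and qₖ = aₖqₖ₋₁ + qₖ₋₂:
  k=0: a=6, p=6, q=1
  k=1: a=2, p=13, q=2
  k=2: a=2, p=32, q=5
  k=3: a=5, p=173, q=27

173/27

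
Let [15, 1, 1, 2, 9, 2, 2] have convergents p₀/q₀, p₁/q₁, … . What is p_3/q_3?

Using pₖ = aₖpₖ₋₁ + pₖ₋₂, qₖ = aₖqₖ₋₁ + qₖ₋₂ (with p₋₁=1, p₋₂=0, q₋₁=0, q₋₂=1):
  k=0: a=15, p=15, q=1
  k=1: a=1, p=16, q=1
  k=2: a=1, p=31, q=2
  k=3: a=2, p=78, q=5

78/5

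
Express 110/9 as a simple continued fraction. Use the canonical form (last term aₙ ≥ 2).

110 = 12·9 + 2
9 = 4·2 + 1
2 = 2·1 + 0  (stop)
So 110/9 = [12; 4, 2].

[12; 4, 2]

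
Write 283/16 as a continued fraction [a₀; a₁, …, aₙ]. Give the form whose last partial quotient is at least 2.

[17; 1, 2, 5]

283 = 17·16 + 11
16 = 1·11 + 5
11 = 2·5 + 1
5 = 5·1 + 0  (stop)
So 283/16 = [17; 1, 2, 5].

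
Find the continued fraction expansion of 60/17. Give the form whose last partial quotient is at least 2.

[3; 1, 1, 8]

60 = 3·17 + 9
17 = 1·9 + 8
9 = 1·8 + 1
8 = 8·1 + 0  (stop)
So 60/17 = [3; 1, 1, 8].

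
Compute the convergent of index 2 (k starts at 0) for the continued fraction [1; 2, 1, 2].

4/3

Using pₖ = aₖpₖ₋₁ + pₖ₋₂, qₖ = aₖqₖ₋₁ + qₖ₋₂ (with p₋₁=1, p₋₂=0, q₋₁=0, q₋₂=1):
  k=0: a=1, p=1, q=1
  k=1: a=2, p=3, q=2
  k=2: a=1, p=4, q=3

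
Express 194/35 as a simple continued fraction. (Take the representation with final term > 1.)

194 = 5×35 + 19
35 = 1×19 + 16
19 = 1×16 + 3
16 = 5×3 + 1
3 = 3×1 + 0  (stop)
So 194/35 = [5; 1, 1, 5, 3].

[5; 1, 1, 5, 3]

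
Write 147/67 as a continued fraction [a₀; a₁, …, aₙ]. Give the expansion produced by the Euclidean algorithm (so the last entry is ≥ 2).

147 = 2*67 + 13
67 = 5*13 + 2
13 = 6*2 + 1
2 = 2*1 + 0  (stop)
So 147/67 = [2; 5, 6, 2].

[2; 5, 6, 2]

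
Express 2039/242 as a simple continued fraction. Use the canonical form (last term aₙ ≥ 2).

[8; 2, 2, 1, 6, 5]

2039 = 8×242 + 103
242 = 2×103 + 36
103 = 2×36 + 31
36 = 1×31 + 5
31 = 6×5 + 1
5 = 5×1 + 0  (stop)
So 2039/242 = [8; 2, 2, 1, 6, 5].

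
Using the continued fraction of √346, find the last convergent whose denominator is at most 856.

10398/559

√346 = [18; 1, 1, 1, 1, 36, …] (period length 5).
Convergents:
  p_0/q_0 = 18/1
  p_1/q_1 = 19/1
  p_2/q_2 = 37/2
  p_3/q_3 = 56/3
  p_4/q_4 = 93/5
  p_5/q_5 = 3404/183
  p_6/q_6 = 3497/188
  p_7/q_7 = 6901/371
  p_8/q_8 = 10398/559
  p_9/q_9 = 17299/930
q_8 = 559 ≤ 856 < 930 = q_9, so the answer is 10398/559.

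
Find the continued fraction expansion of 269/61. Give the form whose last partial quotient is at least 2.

[4; 2, 2, 3, 1, 2]

269 = 4×61 + 25
61 = 2×25 + 11
25 = 2×11 + 3
11 = 3×3 + 2
3 = 1×2 + 1
2 = 2×1 + 0  (stop)
So 269/61 = [4; 2, 2, 3, 1, 2].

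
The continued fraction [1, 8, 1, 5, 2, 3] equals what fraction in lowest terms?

443/398

Fold from the inside: start with 3/1.
  2 + 1/3 = 7/3
  5 + 3/7 = 38/7
  1 + 7/38 = 45/38
  8 + 38/45 = 398/45
  1 + 45/398 = 443/398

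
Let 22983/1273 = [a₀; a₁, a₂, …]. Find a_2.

2

22983 = 18·1273 + 69   →  a_0 = 18
1273 = 18·69 + 31   →  a_1 = 18
69 = 2·31 + 7   →  a_2 = 2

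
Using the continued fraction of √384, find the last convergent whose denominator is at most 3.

√384 = [19; 1, 1, 2, 9, 2, 1, 1, 38, …] (period length 8).
Convergents:
  p_0/q_0 = 19/1
  p_1/q_1 = 20/1
  p_2/q_2 = 39/2
  p_3/q_3 = 98/5
q_2 = 2 ≤ 3 < 5 = q_3, so the answer is 39/2.

39/2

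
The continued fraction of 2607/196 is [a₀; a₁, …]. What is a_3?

9

2607 = 13·196 + 59   →  a_0 = 13
196 = 3·59 + 19   →  a_1 = 3
59 = 3·19 + 2   →  a_2 = 3
19 = 9·2 + 1   →  a_3 = 9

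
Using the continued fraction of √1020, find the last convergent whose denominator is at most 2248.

32672/1023

√1020 = [31; 1, 14, 1, 62, …] (period length 4).
Convergents:
  p_0/q_0 = 31/1
  p_1/q_1 = 32/1
  p_2/q_2 = 479/15
  p_3/q_3 = 511/16
  p_4/q_4 = 32161/1007
  p_5/q_5 = 32672/1023
  p_6/q_6 = 489569/15329
q_5 = 1023 ≤ 2248 < 15329 = q_6, so the answer is 32672/1023.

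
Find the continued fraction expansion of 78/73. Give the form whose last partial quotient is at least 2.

[1; 14, 1, 1, 2]

78 = 1*73 + 5
73 = 14*5 + 3
5 = 1*3 + 2
3 = 1*2 + 1
2 = 2*1 + 0  (stop)
So 78/73 = [1; 14, 1, 1, 2].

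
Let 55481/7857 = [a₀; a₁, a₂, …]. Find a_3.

3

55481 = 7·7857 + 482   →  a_0 = 7
7857 = 16·482 + 145   →  a_1 = 16
482 = 3·145 + 47   →  a_2 = 3
145 = 3·47 + 4   →  a_3 = 3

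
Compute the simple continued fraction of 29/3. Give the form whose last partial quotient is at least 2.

29 = 9×3 + 2
3 = 1×2 + 1
2 = 2×1 + 0  (stop)
So 29/3 = [9; 1, 2].

[9; 1, 2]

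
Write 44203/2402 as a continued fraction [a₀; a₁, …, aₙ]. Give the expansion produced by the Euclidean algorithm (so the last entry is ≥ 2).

44203 = 18·2402 + 967
2402 = 2·967 + 468
967 = 2·468 + 31
468 = 15·31 + 3
31 = 10·3 + 1
3 = 3·1 + 0  (stop)
So 44203/2402 = [18; 2, 2, 15, 10, 3].

[18; 2, 2, 15, 10, 3]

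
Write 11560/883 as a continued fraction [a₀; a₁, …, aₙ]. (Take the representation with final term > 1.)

11560 = 13*883 + 81
883 = 10*81 + 73
81 = 1*73 + 8
73 = 9*8 + 1
8 = 8*1 + 0  (stop)
So 11560/883 = [13; 10, 1, 9, 8].

[13; 10, 1, 9, 8]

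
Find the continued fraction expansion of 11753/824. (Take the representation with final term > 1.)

[14; 3, 1, 3, 1, 13, 1, 2]

11753 = 14·824 + 217
824 = 3·217 + 173
217 = 1·173 + 44
173 = 3·44 + 41
44 = 1·41 + 3
41 = 13·3 + 2
3 = 1·2 + 1
2 = 2·1 + 0  (stop)
So 11753/824 = [14; 3, 1, 3, 1, 13, 1, 2].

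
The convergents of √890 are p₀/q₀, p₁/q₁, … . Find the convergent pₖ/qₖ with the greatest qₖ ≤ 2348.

√890 = [29; 1, 4, 1, 58, …] (period length 4).
Convergents:
  p_0/q_0 = 29/1
  p_1/q_1 = 30/1
  p_2/q_2 = 149/5
  p_3/q_3 = 179/6
  p_4/q_4 = 10531/353
  p_5/q_5 = 10710/359
  p_6/q_6 = 53371/1789
  p_7/q_7 = 64081/2148
  p_8/q_8 = 3770069/126373
q_7 = 2148 ≤ 2348 < 126373 = q_8, so the answer is 64081/2148.

64081/2148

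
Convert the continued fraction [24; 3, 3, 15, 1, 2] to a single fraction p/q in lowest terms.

Using pₖ = aₖpₖ₋₁ + pₖ₋₂ and qₖ = aₖqₖ₋₁ + qₖ₋₂:
  k=0: a=24, p=24, q=1
  k=1: a=3, p=73, q=3
  k=2: a=3, p=243, q=10
  k=3: a=15, p=3718, q=153
  k=4: a=1, p=3961, q=163
  k=5: a=2, p=11640, q=479

11640/479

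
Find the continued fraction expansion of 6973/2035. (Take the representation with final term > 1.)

[3; 2, 2, 1, 9, 3, 4, 2]

6973 = 3×2035 + 868
2035 = 2×868 + 299
868 = 2×299 + 270
299 = 1×270 + 29
270 = 9×29 + 9
29 = 3×9 + 2
9 = 4×2 + 1
2 = 2×1 + 0  (stop)
So 6973/2035 = [3; 2, 2, 1, 9, 3, 4, 2].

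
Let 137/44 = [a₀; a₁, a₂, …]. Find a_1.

8

137 = 3·44 + 5   →  a_0 = 3
44 = 8·5 + 4   →  a_1 = 8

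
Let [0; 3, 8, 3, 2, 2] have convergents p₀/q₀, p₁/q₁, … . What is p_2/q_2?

Using pₖ = aₖpₖ₋₁ + pₖ₋₂, qₖ = aₖqₖ₋₁ + qₖ₋₂ (with p₋₁=1, p₋₂=0, q₋₁=0, q₋₂=1):
  k=0: a=0, p=0, q=1
  k=1: a=3, p=1, q=3
  k=2: a=8, p=8, q=25

8/25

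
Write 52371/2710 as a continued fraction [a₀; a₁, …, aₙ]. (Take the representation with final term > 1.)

52371 = 19×2710 + 881
2710 = 3×881 + 67
881 = 13×67 + 10
67 = 6×10 + 7
10 = 1×7 + 3
7 = 2×3 + 1
3 = 3×1 + 0  (stop)
So 52371/2710 = [19; 3, 13, 6, 1, 2, 3].

[19; 3, 13, 6, 1, 2, 3]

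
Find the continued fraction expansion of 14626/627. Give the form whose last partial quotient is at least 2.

[23; 3, 17, 12]

14626 = 23·627 + 205
627 = 3·205 + 12
205 = 17·12 + 1
12 = 12·1 + 0  (stop)
So 14626/627 = [23; 3, 17, 12].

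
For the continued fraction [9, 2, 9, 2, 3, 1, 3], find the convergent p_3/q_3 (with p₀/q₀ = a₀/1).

379/40

Using pₖ = aₖpₖ₋₁ + pₖ₋₂, qₖ = aₖqₖ₋₁ + qₖ₋₂ (with p₋₁=1, p₋₂=0, q₋₁=0, q₋₂=1):
  k=0: a=9, p=9, q=1
  k=1: a=2, p=19, q=2
  k=2: a=9, p=180, q=19
  k=3: a=2, p=379, q=40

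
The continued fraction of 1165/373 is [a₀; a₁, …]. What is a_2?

1165 = 3·373 + 46   →  a_0 = 3
373 = 8·46 + 5   →  a_1 = 8
46 = 9·5 + 1   →  a_2 = 9

9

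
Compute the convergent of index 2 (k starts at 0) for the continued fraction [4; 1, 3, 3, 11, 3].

Using pₖ = aₖpₖ₋₁ + pₖ₋₂, qₖ = aₖqₖ₋₁ + qₖ₋₂ (with p₋₁=1, p₋₂=0, q₋₁=0, q₋₂=1):
  k=0: a=4, p=4, q=1
  k=1: a=1, p=5, q=1
  k=2: a=3, p=19, q=4

19/4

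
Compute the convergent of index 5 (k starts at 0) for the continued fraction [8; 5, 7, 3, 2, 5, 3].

11661/1423

Using pₖ = aₖpₖ₋₁ + pₖ₋₂, qₖ = aₖqₖ₋₁ + qₖ₋₂ (with p₋₁=1, p₋₂=0, q₋₁=0, q₋₂=1):
  k=0: a=8, p=8, q=1
  k=1: a=5, p=41, q=5
  k=2: a=7, p=295, q=36
  k=3: a=3, p=926, q=113
  k=4: a=2, p=2147, q=262
  k=5: a=5, p=11661, q=1423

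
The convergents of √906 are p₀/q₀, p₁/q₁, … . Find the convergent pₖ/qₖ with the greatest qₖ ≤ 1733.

√906 = [30; 10, 60, …] (period length 2).
Convergents:
  p_0/q_0 = 30/1
  p_1/q_1 = 301/10
  p_2/q_2 = 18090/601
  p_3/q_3 = 181201/6020
q_2 = 601 ≤ 1733 < 6020 = q_3, so the answer is 18090/601.

18090/601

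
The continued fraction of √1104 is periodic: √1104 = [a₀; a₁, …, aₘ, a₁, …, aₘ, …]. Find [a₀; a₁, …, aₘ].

a₀ = ⌊√1104⌋ = 33.
With m₀=0, d₀=1 and mₖ₊₁ = dₖaₖ − mₖ, dₖ₊₁ = (n − mₖ₊₁²)/dₖ, aₖ₊₁ = ⌊(a₀+mₖ₊₁)/dₖ₊₁⌋:
  k=1: m=33, d=15, a=4
  k=2: m=27, d=25, a=2
  k=3: m=23, d=23, a=2
  k=4: m=23, d=25, a=2
  k=5: m=27, d=15, a=4
  k=6: m=33, d=1, a=66
d=1 and a=2a₀=66 at k=6, so the next step gives (m, d) = (33, 15) again — its k=1 value — and the period has length 6.

[33; 4, 2, 2, 2, 4, 66]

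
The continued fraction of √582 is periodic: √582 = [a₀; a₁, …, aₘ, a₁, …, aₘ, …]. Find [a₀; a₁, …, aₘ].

a₀ = ⌊√582⌋ = 24.
With m₀=0, d₀=1 and mₖ₊₁ = dₖaₖ − mₖ, dₖ₊₁ = (n − mₖ₊₁²)/dₖ, aₖ₊₁ = ⌊(a₀+mₖ₊₁)/dₖ₊₁⌋:
  k=1: m=24, d=6, a=8
  k=2: m=24, d=1, a=48
d=1 and a=2a₀=48 at k=2, so the next step gives (m, d) = (24, 6) again — its k=1 value — and the period has length 2.

[24; 8, 48]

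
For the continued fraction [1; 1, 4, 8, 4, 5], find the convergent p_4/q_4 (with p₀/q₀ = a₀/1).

Using pₖ = aₖpₖ₋₁ + pₖ₋₂, qₖ = aₖqₖ₋₁ + qₖ₋₂ (with p₋₁=1, p₋₂=0, q₋₁=0, q₋₂=1):
  k=0: a=1, p=1, q=1
  k=1: a=1, p=2, q=1
  k=2: a=4, p=9, q=5
  k=3: a=8, p=74, q=41
  k=4: a=4, p=305, q=169

305/169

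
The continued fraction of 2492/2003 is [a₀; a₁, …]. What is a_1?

2492 = 1·2003 + 489   →  a_0 = 1
2003 = 4·489 + 47   →  a_1 = 4

4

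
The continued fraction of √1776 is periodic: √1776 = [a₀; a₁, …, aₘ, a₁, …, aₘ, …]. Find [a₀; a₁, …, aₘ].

[42; 7, 84]

a₀ = ⌊√1776⌋ = 42.
With m₀=0, d₀=1 and mₖ₊₁ = dₖaₖ − mₖ, dₖ₊₁ = (n − mₖ₊₁²)/dₖ, aₖ₊₁ = ⌊(a₀+mₖ₊₁)/dₖ₊₁⌋:
  k=1: m=42, d=12, a=7
  k=2: m=42, d=1, a=84
d=1 and a=2a₀=84 at k=2, so the next step gives (m, d) = (42, 12) again — its k=1 value — and the period has length 2.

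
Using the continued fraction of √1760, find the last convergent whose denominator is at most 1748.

√1760 = [41; 1, 19, 1, 82, …] (period length 4).
Convergents:
  p_0/q_0 = 41/1
  p_1/q_1 = 42/1
  p_2/q_2 = 839/20
  p_3/q_3 = 881/21
  p_4/q_4 = 73081/1742
  p_5/q_5 = 73962/1763
q_4 = 1742 ≤ 1748 < 1763 = q_5, so the answer is 73081/1742.

73081/1742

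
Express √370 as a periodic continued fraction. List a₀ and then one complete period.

a₀ = ⌊√370⌋ = 19.
With m₀=0, d₀=1 and mₖ₊₁ = dₖaₖ − mₖ, dₖ₊₁ = (n − mₖ₊₁²)/dₖ, aₖ₊₁ = ⌊(a₀+mₖ₊₁)/dₖ₊₁⌋:
  k=1: m=19, d=9, a=4
  k=2: m=17, d=9, a=4
  k=3: m=19, d=1, a=38
d=1 and a=2a₀=38 at k=3, so the next step gives (m, d) = (19, 9) again — its k=1 value — and the period has length 3.

[19; 4, 4, 38]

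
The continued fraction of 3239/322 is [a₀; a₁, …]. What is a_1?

16

3239 = 10·322 + 19   →  a_0 = 10
322 = 16·19 + 18   →  a_1 = 16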